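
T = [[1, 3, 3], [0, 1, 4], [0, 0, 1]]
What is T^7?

[[1, 21, 273], [0, 1, 28], [0, 0, 1]]

T = I + N where N = [[0, 3, 3], [0, 0, 4], [0, 0, 0]] is strictly upper-triangular, so N^3 = 0.
(I + N)^7 = I + 7·N + 21·N^2 = [[1, 21, 273], [0, 1, 28], [0, 0, 1]].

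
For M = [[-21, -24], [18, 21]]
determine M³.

tr M = 0 and det M = -9, so the characteristic polynomial is λ² − (0)λ + (-9) with roots -3 and 3.
Eigenvectors give P = [[-4, 1], [3, -1]] with P⁻¹ = [[-1, -1], [-3, -4]], and M = P·diag(-3, 3)·P⁻¹.
Then M³ = P·diag(-27, 27)·P⁻¹ = [[108, 27], [-81, -27]] · [[-1, -1], [-3, -4]] = [[-189, -216], [162, 189]].

[[-189, -216], [162, 189]]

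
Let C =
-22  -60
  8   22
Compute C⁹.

[[-5632, -15360], [2048, 5632]]

tr C = 0 and det C = -4, so the characteristic polynomial is λ² − (0)λ + (-4) with roots -2 and 2.
Eigenvectors give P = [[-3, -5], [1, 2]] with P⁻¹ = [[-2, -5], [1, 3]], and C = P·diag(-2, 2)·P⁻¹.
Then C⁹ = P·diag(-512, 512)·P⁻¹ = [[1536, -2560], [-512, 1024]] · [[-2, -5], [1, 3]] = [[-5632, -15360], [2048, 5632]].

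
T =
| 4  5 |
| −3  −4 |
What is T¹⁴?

[[1, 0], [0, 1]]

T² = I (check: tr T = 0 and det T = −1), so T¹⁴ = I since 14 is even.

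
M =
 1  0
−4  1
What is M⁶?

[[1, 0], [−24, 1]]

M = I + N where N = [[0, 0], [−4, 0]] is strictly lower-triangular, so N² = 0.
(I + N)⁶ = I + 6·N = [[1, 0], [−24, 1]].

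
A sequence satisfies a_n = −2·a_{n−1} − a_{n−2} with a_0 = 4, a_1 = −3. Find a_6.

With companion matrix Q = [[−2, −1], [1, 0]], [a_n, a_{n−1}]ᵀ = Q·[a_{n−1}, a_{n−2}]ᵀ, so [a_6, a_5]ᵀ = Q⁵·[a_1, a_0]ᵀ.
Q⁵ = [[−6, −5], [5, 4]], giving [a_6, a_5]ᵀ = [[−2], [1]].

−2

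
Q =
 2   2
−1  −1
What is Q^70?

Q² = Q (a projection; rank 1, trace 1), so Q^70 = Q.

[[2, 2], [−1, −1]]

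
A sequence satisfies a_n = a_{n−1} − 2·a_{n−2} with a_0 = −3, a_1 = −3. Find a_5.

−15

With companion matrix B = [[1, −2], [1, 0]], [a_n, a_{n−1}]ᵀ = B·[a_{n−1}, a_{n−2}]ᵀ, so [a_5, a_4]ᵀ = B⁴·[a_1, a_0]ᵀ.
B⁴ = [[−1, 6], [−3, 2]], giving [a_5, a_4]ᵀ = [[−15], [3]].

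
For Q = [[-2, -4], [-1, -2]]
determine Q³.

[[-32, -64], [-16, -32]]

Q² = [[8, 16], [4, 8]]
Q³ = [[-32, -64], [-16, -32]]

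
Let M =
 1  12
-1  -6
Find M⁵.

tr M = -5 and det M = 6, so the characteristic polynomial is λ² − (-5)λ + (6) with roots -2 and -3.
Eigenvectors give P = [[4, -3], [-1, 1]] with P⁻¹ = [[1, 3], [1, 4]], and M = P·diag(-2, -3)·P⁻¹.
Then M⁵ = P·diag(-32, -243)·P⁻¹ = [[-128, 729], [32, -243]] · [[1, 3], [1, 4]] = [[601, 2532], [-211, -876]].

[[601, 2532], [-211, -876]]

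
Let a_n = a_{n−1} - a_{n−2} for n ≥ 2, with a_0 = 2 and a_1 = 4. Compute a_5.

With companion matrix Q = [[1, -1], [1, 0]], [a_n, a_{n−1}]ᵀ = Q·[a_{n−1}, a_{n−2}]ᵀ, so [a_5, a_4]ᵀ = Q⁴·[a_1, a_0]ᵀ.
Q⁴ = [[-1, 1], [-1, 0]], giving [a_5, a_4]ᵀ = [[-2], [-4]].

-2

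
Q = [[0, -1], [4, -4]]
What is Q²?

[[-4, 4], [-16, 12]]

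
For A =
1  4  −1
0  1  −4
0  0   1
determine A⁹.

[[1, 36, −585], [0, 1, −36], [0, 0, 1]]

A = I + N where N = [[0, 4, −1], [0, 0, −4], [0, 0, 0]] is strictly upper-triangular, so N³ = 0.
(I + N)⁹ = I + 9·N + 36·N² = [[1, 36, −585], [0, 1, −36], [0, 0, 1]].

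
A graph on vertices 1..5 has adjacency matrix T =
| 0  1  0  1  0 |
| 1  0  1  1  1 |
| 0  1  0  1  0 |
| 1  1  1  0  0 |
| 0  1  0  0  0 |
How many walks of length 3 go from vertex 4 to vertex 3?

The number of length-3 walks from vertex 4 to vertex 3 is entry (4,3) of T^3, where T is the adjacency matrix.
T^2 = [[2, 1, 2, 1, 1], [1, 4, 1, 2, 0], [2, 1, 2, 1, 1], [1, 2, 1, 3, 1], [1, 0, 1, 1, 1]]
T^3 = [[2, 6, 2, 5, 1], [6, 4, 6, 6, 4], [2, 6, 2, 5, 1], [5, 6, 5, 4, 2], [1, 4, 1, 2, 0]]

5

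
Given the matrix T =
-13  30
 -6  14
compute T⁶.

[[-251, 630], [-126, 316]]

tr T = 1 and det T = -2, so the characteristic polynomial is λ² − (1)λ + (-2) with roots -1 and 2.
Eigenvectors give P = [[-5, 2], [-2, 1]] with P⁻¹ = [[-1, 2], [-2, 5]], and T = P·diag(-1, 2)·P⁻¹.
Then T⁶ = P·diag(1, 64)·P⁻¹ = [[-5, 128], [-2, 64]] · [[-1, 2], [-2, 5]] = [[-251, 630], [-126, 316]].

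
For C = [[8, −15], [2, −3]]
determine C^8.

[[38086, −94575], [12610, −31269]]

tr C = 5 and det C = 6, so the characteristic polynomial is λ² − (5)λ + (6) with roots 3 and 2.
Eigenvectors give P = [[3, 5], [1, 2]] with P⁻¹ = [[2, −5], [−1, 3]], and C = P·diag(3, 2)·P⁻¹.
Then C^8 = P·diag(6561, 256)·P⁻¹ = [[19683, 1280], [6561, 512]] · [[2, −5], [−1, 3]] = [[38086, −94575], [12610, −31269]].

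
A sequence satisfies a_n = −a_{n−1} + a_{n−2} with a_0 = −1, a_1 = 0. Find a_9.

With companion matrix T = [[−1, 1], [1, 0]], [a_n, a_{n−1}]ᵀ = T·[a_{n−1}, a_{n−2}]ᵀ, so [a_9, a_8]ᵀ = T⁸·[a_1, a_0]ᵀ.
T⁸ = [[34, −21], [−21, 13]], giving [a_9, a_8]ᵀ = [[21], [−13]].

21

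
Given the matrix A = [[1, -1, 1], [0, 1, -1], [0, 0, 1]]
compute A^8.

[[1, -8, 36], [0, 1, -8], [0, 0, 1]]

A = I + N where N = [[0, -1, 1], [0, 0, -1], [0, 0, 0]] is strictly upper-triangular, so N^3 = 0.
(I + N)^8 = I + 8·N + 28·N^2 = [[1, -8, 36], [0, 1, -8], [0, 0, 1]].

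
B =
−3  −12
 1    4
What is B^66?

B² = B (a projection; rank 1, trace 1), so B^66 = B.

[[−3, −12], [1, 4]]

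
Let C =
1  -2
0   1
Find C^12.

C = I + N where N = [[0, -2], [0, 0]] is strictly upper-triangular, so N^2 = 0.
(I + N)^12 = I + 12·N = [[1, -24], [0, 1]].

[[1, -24], [0, 1]]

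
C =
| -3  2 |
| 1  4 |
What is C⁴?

C² = [[11, 2], [1, 18]]
C³ = [[-31, 30], [15, 74]]
C⁴ = [[123, 58], [29, 326]]

[[123, 58], [29, 326]]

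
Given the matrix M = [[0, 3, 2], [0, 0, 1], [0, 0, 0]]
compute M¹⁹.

M is strictly triangular, hence nilpotent: M³ = 0, so M¹⁹ = 0.

[[0, 0, 0], [0, 0, 0], [0, 0, 0]]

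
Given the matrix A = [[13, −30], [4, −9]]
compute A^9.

[[118093, −295230], [39364, −98409]]

tr A = 4 and det A = 3, so the characteristic polynomial is λ² − (4)λ + (3) with roots 3 and 1.
Eigenvectors give P = [[3, −5], [1, −2]] with P⁻¹ = [[2, −5], [1, −3]], and A = P·diag(3, 1)·P⁻¹.
Then A^9 = P·diag(19683, 1)·P⁻¹ = [[59049, −5], [19683, −2]] · [[2, −5], [1, −3]] = [[118093, −295230], [39364, −98409]].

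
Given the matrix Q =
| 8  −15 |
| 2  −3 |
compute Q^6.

tr Q = 5 and det Q = 6, so the characteristic polynomial is λ² − (5)λ + (6) with roots 2 and 3.
Eigenvectors give P = [[−5, 3], [−2, 1]] with P⁻¹ = [[1, −3], [2, −5]], and Q = P·diag(2, 3)·P⁻¹.
Then Q^6 = P·diag(64, 729)·P⁻¹ = [[−320, 2187], [−128, 729]] · [[1, −3], [2, −5]] = [[4054, −9975], [1330, −3261]].

[[4054, −9975], [1330, −3261]]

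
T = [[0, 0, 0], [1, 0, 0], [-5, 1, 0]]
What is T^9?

[[0, 0, 0], [0, 0, 0], [0, 0, 0]]

T is strictly triangular, hence nilpotent: T^3 = 0, so T^9 = 0.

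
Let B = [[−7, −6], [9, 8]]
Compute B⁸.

tr B = 1 and det B = −2, so the characteristic polynomial is λ² − (1)λ + (−2) with roots −1 and 2.
Eigenvectors give P = [[−1, −2], [1, 3]] with P⁻¹ = [[−3, −2], [1, 1]], and B = P·diag(−1, 2)·P⁻¹.
Then B⁸ = P·diag(1, 256)·P⁻¹ = [[−1, −512], [1, 768]] · [[−3, −2], [1, 1]] = [[−509, −510], [765, 766]].

[[−509, −510], [765, 766]]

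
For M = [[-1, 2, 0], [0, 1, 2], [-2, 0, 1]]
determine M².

[[1, 0, 4], [-4, 1, 4], [0, -4, 1]]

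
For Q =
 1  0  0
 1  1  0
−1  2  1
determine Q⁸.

Q = I + N where N = [[0, 0, 0], [1, 0, 0], [−1, 2, 0]] is strictly lower-triangular, so N³ = 0.
(I + N)⁸ = I + 8·N + 28·N² = [[1, 0, 0], [8, 1, 0], [48, 16, 1]].

[[1, 0, 0], [8, 1, 0], [48, 16, 1]]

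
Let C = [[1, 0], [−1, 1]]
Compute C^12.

C = I + N where N = [[0, 0], [−1, 0]] is strictly lower-triangular, so N^2 = 0.
(I + N)^12 = I + 12·N = [[1, 0], [−12, 1]].

[[1, 0], [−12, 1]]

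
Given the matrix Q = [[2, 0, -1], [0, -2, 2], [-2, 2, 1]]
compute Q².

[[6, -2, -3], [-4, 8, -2], [-6, -2, 7]]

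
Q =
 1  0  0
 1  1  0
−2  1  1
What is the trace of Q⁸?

3

Q = I + N where N = [[0, 0, 0], [1, 0, 0], [−2, 1, 0]] is strictly lower-triangular, so N³ = 0.
(I + N)⁸ = I + 8·N + 28·N² = [[1, 0, 0], [8, 1, 0], [12, 8, 1]].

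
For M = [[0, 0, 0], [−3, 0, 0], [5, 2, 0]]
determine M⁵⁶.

[[0, 0, 0], [0, 0, 0], [0, 0, 0]]

M is strictly triangular, hence nilpotent: M³ = 0, so M⁵⁶ = 0.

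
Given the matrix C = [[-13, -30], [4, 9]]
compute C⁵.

[[-1453, -3630], [484, 1209]]

tr C = -4 and det C = 3, so the characteristic polynomial is λ² − (-4)λ + (3) with roots -3 and -1.
Eigenvectors give P = [[-3, -5], [1, 2]] with P⁻¹ = [[-2, -5], [1, 3]], and C = P·diag(-3, -1)·P⁻¹.
Then C⁵ = P·diag(-243, -1)·P⁻¹ = [[729, 5], [-243, -2]] · [[-2, -5], [1, 3]] = [[-1453, -3630], [484, 1209]].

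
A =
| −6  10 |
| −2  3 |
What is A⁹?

tr A = −3 and det A = 2, so the characteristic polynomial is λ² − (−3)λ + (2) with roots −1 and −2.
Eigenvectors give P = [[2, −5], [1, −2]] with P⁻¹ = [[−2, 5], [−1, 2]], and A = P·diag(−1, −2)·P⁻¹.
Then A⁹ = P·diag(−1, −512)·P⁻¹ = [[−2, 2560], [−1, 1024]] · [[−2, 5], [−1, 2]] = [[−2556, 5110], [−1022, 2043]].

[[−2556, 5110], [−1022, 2043]]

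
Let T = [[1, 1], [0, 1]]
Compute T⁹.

[[1, 9], [0, 1]]

T = I + N where N = [[0, 1], [0, 0]] is strictly upper-triangular, so N² = 0.
(I + N)⁹ = I + 9·N = [[1, 9], [0, 1]].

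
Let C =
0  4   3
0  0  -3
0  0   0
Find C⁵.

C is strictly triangular, hence nilpotent: C³ = 0, so C⁵ = 0.

[[0, 0, 0], [0, 0, 0], [0, 0, 0]]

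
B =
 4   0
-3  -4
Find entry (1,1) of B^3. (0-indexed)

B^2 = [[16, 0], [0, 16]]
B^3 = [[64, 0], [-48, -64]]

-64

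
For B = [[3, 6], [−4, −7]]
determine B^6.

tr B = −4 and det B = 3, so the characteristic polynomial is λ² − (−4)λ + (3) with roots −1 and −3.
Eigenvectors give P = [[3, 1], [−2, −1]] with P⁻¹ = [[1, 1], [−2, −3]], and B = P·diag(−1, −3)·P⁻¹.
Then B^6 = P·diag(1, 729)·P⁻¹ = [[3, 729], [−2, −729]] · [[1, 1], [−2, −3]] = [[−1455, −2184], [1456, 2185]].

[[−1455, −2184], [1456, 2185]]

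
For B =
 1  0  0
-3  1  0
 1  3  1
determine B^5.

[[1, 0, 0], [-15, 1, 0], [-85, 15, 1]]

B = I + N where N = [[0, 0, 0], [-3, 0, 0], [1, 3, 0]] is strictly lower-triangular, so N^3 = 0.
(I + N)^5 = I + 5·N + 10·N^2 = [[1, 0, 0], [-15, 1, 0], [-85, 15, 1]].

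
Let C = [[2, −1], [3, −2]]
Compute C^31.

[[2, −1], [3, −2]]

C² = I (check: tr C = 0 and det C = −1), so C^31 = C since 31 is odd.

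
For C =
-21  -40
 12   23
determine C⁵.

tr C = 2 and det C = -3, so the characteristic polynomial is λ² − (2)λ + (-3) with roots -1 and 3.
Eigenvectors give P = [[-2, -5], [1, 3]] with P⁻¹ = [[-3, -5], [1, 2]], and C = P·diag(-1, 3)·P⁻¹.
Then C⁵ = P·diag(-1, 243)·P⁻¹ = [[2, -1215], [-1, 729]] · [[-3, -5], [1, 2]] = [[-1221, -2440], [732, 1463]].

[[-1221, -2440], [732, 1463]]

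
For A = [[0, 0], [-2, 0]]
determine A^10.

[[0, 0], [0, 0]]

A is strictly triangular, hence nilpotent: A^2 = 0, so A^10 = 0.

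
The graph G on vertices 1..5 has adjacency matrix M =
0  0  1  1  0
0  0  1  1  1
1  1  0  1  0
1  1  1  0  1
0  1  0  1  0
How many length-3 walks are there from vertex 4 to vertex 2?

7

The number of length-3 walks from vertex 4 to vertex 2 is entry (4,2) of M^3, where M is the adjacency matrix.
M^2 = [[2, 2, 1, 1, 1], [2, 3, 1, 2, 1], [1, 1, 3, 2, 2], [1, 2, 2, 4, 1], [1, 1, 2, 1, 2]]
M^3 = [[2, 3, 5, 6, 3], [3, 4, 7, 7, 5], [5, 7, 4, 7, 3], [6, 7, 7, 6, 6], [3, 5, 3, 6, 2]]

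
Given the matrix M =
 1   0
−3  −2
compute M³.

tr M = −1 and det M = −2, so the characteristic polynomial is λ² − (−1)λ + (−2) with roots 1 and −2.
Eigenvectors give P = [[−1, 0], [1, −1]] with P⁻¹ = [[−1, 0], [−1, −1]], and M = P·diag(1, −2)·P⁻¹.
Then M³ = P·diag(1, −8)·P⁻¹ = [[−1, 0], [1, 8]] · [[−1, 0], [−1, −1]] = [[1, 0], [−9, −8]].

[[1, 0], [−9, −8]]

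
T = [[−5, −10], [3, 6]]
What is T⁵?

[[−5, −10], [3, 6]]

T² = T (a projection; rank 1, trace 1), so T⁵ = T.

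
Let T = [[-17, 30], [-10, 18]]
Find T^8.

[[-18659, 37830], [-12610, 25476]]

tr T = 1 and det T = -6, so the characteristic polynomial is λ² − (1)λ + (-6) with roots 3 and -2.
Eigenvectors give P = [[-3, 2], [-2, 1]] with P⁻¹ = [[1, -2], [2, -3]], and T = P·diag(3, -2)·P⁻¹.
Then T^8 = P·diag(6561, 256)·P⁻¹ = [[-19683, 512], [-13122, 256]] · [[1, -2], [2, -3]] = [[-18659, 37830], [-12610, 25476]].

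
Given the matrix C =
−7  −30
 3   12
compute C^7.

tr C = 5 and det C = 6, so the characteristic polynomial is λ² − (5)λ + (6) with roots 2 and 3.
Eigenvectors give P = [[10, −3], [−3, 1]] with P⁻¹ = [[1, 3], [3, 10]], and C = P·diag(2, 3)·P⁻¹.
Then C^7 = P·diag(128, 2187)·P⁻¹ = [[1280, −6561], [−384, 2187]] · [[1, 3], [3, 10]] = [[−18403, −61770], [6177, 20718]].

[[−18403, −61770], [6177, 20718]]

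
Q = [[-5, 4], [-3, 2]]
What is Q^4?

[[61, -60], [45, -44]]

tr Q = -3 and det Q = 2, so the characteristic polynomial is λ² − (-3)λ + (2) with roots -1 and -2.
Eigenvectors give P = [[1, 4], [1, 3]] with P⁻¹ = [[-3, 4], [1, -1]], and Q = P·diag(-1, -2)·P⁻¹.
Then Q^4 = P·diag(1, 16)·P⁻¹ = [[1, 64], [1, 48]] · [[-3, 4], [1, -1]] = [[61, -60], [45, -44]].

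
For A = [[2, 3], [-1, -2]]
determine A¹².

[[1, 0], [0, 1]]

A² = I (check: tr A = 0 and det A = -1), so A¹² = I since 12 is even.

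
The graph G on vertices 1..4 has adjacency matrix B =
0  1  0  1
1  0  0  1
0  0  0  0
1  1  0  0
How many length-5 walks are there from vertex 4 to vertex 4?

10

The number of length-5 walks from vertex 4 to vertex 4 is entry (4,4) of B⁵, where B is the adjacency matrix.
B² = [[2, 1, 0, 1], [1, 2, 0, 1], [0, 0, 0, 0], [1, 1, 0, 2]]
B³ = [[2, 3, 0, 3], [3, 2, 0, 3], [0, 0, 0, 0], [3, 3, 0, 2]]
B⁴ = [[6, 5, 0, 5], [5, 6, 0, 5], [0, 0, 0, 0], [5, 5, 0, 6]]
B⁵ = [[10, 11, 0, 11], [11, 10, 0, 11], [0, 0, 0, 0], [11, 11, 0, 10]]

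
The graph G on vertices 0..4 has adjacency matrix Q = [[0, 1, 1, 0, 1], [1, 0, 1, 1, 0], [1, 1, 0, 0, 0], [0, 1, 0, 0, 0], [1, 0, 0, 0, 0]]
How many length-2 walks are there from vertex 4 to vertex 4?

1

The number of length-2 walks from vertex 4 to vertex 4 is entry (4,4) of Q², where Q is the adjacency matrix.
Q² = [[3, 1, 1, 1, 0], [1, 3, 1, 0, 1], [1, 1, 2, 1, 1], [1, 0, 1, 1, 0], [0, 1, 1, 0, 1]]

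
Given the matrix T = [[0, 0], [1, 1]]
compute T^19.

T² = T (a projection; rank 1, trace 1), so T^19 = T.

[[0, 0], [1, 1]]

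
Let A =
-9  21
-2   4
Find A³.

[[-141, 399], [-38, 106]]

tr A = -5 and det A = 6, so the characteristic polynomial is λ² − (-5)λ + (6) with roots -2 and -3.
Eigenvectors give P = [[3, 7], [1, 2]] with P⁻¹ = [[-2, 7], [1, -3]], and A = P·diag(-2, -3)·P⁻¹.
Then A³ = P·diag(-8, -27)·P⁻¹ = [[-24, -189], [-8, -54]] · [[-2, 7], [1, -3]] = [[-141, 399], [-38, 106]].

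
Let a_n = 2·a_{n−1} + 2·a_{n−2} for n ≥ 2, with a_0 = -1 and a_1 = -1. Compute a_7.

-568

With companion matrix T = [[2, 2], [1, 0]], [a_n, a_{n−1}]ᵀ = T·[a_{n−1}, a_{n−2}]ᵀ, so [a_7, a_6]ᵀ = T⁶·[a_1, a_0]ᵀ.
T⁶ = [[328, 240], [120, 88]], giving [a_7, a_6]ᵀ = [[-568], [-208]].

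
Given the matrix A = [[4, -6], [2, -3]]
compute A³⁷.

A² = A (a projection; rank 1, trace 1), so A³⁷ = A.

[[4, -6], [2, -3]]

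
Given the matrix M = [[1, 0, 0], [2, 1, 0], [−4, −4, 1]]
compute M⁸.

M = I + N where N = [[0, 0, 0], [2, 0, 0], [−4, −4, 0]] is strictly lower-triangular, so N³ = 0.
(I + N)⁸ = I + 8·N + 28·N² = [[1, 0, 0], [16, 1, 0], [−256, −32, 1]].

[[1, 0, 0], [16, 1, 0], [−256, −32, 1]]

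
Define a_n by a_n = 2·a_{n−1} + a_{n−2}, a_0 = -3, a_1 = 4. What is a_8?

With companion matrix A = [[2, 1], [1, 0]], [a_n, a_{n−1}]ᵀ = A·[a_{n−1}, a_{n−2}]ᵀ, so [a_8, a_7]ᵀ = A⁷·[a_1, a_0]ᵀ.
A⁷ = [[408, 169], [169, 70]], giving [a_8, a_7]ᵀ = [[1125], [466]].

1125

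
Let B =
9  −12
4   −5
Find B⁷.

tr B = 4 and det B = 3, so the characteristic polynomial is λ² − (4)λ + (3) with roots 3 and 1.
Eigenvectors give P = [[2, −3], [1, −2]] with P⁻¹ = [[2, −3], [1, −2]], and B = P·diag(3, 1)·P⁻¹.
Then B⁷ = P·diag(2187, 1)·P⁻¹ = [[4374, −3], [2187, −2]] · [[2, −3], [1, −2]] = [[8745, −13116], [4372, −6557]].

[[8745, −13116], [4372, −6557]]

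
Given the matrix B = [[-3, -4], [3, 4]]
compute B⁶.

[[-3, -4], [3, 4]]

B² = B (a projection; rank 1, trace 1), so B⁶ = B.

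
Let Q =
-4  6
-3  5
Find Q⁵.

tr Q = 1 and det Q = -2, so the characteristic polynomial is λ² − (1)λ + (-2) with roots 2 and -1.
Eigenvectors give P = [[-1, -2], [-1, -1]] with P⁻¹ = [[1, -2], [-1, 1]], and Q = P·diag(2, -1)·P⁻¹.
Then Q⁵ = P·diag(32, -1)·P⁻¹ = [[-32, 2], [-32, 1]] · [[1, -2], [-1, 1]] = [[-34, 66], [-33, 65]].

[[-34, 66], [-33, 65]]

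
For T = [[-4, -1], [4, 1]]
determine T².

[[12, 3], [-12, -3]]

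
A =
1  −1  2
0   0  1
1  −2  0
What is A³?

A² = [[3, −5, 1], [1, −2, 0], [1, −1, 0]]
A³ = [[4, −5, 1], [1, −1, 0], [1, −1, 1]]

[[4, −5, 1], [1, −1, 0], [1, −1, 1]]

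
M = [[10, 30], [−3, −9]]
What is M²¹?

[[10, 30], [−3, −9]]

M² = M (a projection; rank 1, trace 1), so M²¹ = M.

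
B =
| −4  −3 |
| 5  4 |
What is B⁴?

[[1, 0], [0, 1]]

B² = I (check: tr B = 0 and det B = −1), so B⁴ = I since 4 is even.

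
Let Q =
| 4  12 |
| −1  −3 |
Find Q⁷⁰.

[[4, 12], [−1, −3]]

Q² = Q (a projection; rank 1, trace 1), so Q⁷⁰ = Q.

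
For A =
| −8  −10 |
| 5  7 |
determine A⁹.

[[−39878, −40390], [20195, 20707]]

tr A = −1 and det A = −6, so the characteristic polynomial is λ² − (−1)λ + (−6) with roots −3 and 2.
Eigenvectors give P = [[−2, −1], [1, 1]] with P⁻¹ = [[−1, −1], [1, 2]], and A = P·diag(−3, 2)·P⁻¹.
Then A⁹ = P·diag(−19683, 512)·P⁻¹ = [[39366, −512], [−19683, 512]] · [[−1, −1], [1, 2]] = [[−39878, −40390], [20195, 20707]].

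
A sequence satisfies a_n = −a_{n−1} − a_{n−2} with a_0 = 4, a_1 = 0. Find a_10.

With companion matrix B = [[−1, −1], [1, 0]], [a_n, a_{n−1}]ᵀ = B·[a_{n−1}, a_{n−2}]ᵀ, so [a_10, a_9]ᵀ = B⁹·[a_1, a_0]ᵀ.
B⁹ = [[1, 0], [0, 1]], giving [a_10, a_9]ᵀ = [[0], [4]].

0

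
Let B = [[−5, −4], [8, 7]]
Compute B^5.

tr B = 2 and det B = −3, so the characteristic polynomial is λ² − (2)λ + (−3) with roots 3 and −1.
Eigenvectors give P = [[−1, −1], [2, 1]] with P⁻¹ = [[1, 1], [−2, −1]], and B = P·diag(3, −1)·P⁻¹.
Then B^5 = P·diag(243, −1)·P⁻¹ = [[−243, 1], [486, −1]] · [[1, 1], [−2, −1]] = [[−245, −244], [488, 487]].

[[−245, −244], [488, 487]]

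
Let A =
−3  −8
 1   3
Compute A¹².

A² = I (check: tr A = 0 and det A = −1), so A¹² = I since 12 is even.

[[1, 0], [0, 1]]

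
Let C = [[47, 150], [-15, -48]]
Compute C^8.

tr C = -1 and det C = -6, so the characteristic polynomial is λ² − (-1)λ + (-6) with roots -3 and 2.
Eigenvectors give P = [[-3, 10], [1, -3]] with P⁻¹ = [[3, 10], [1, 3]], and C = P·diag(-3, 2)·P⁻¹.
Then C^8 = P·diag(6561, 256)·P⁻¹ = [[-19683, 2560], [6561, -768]] · [[3, 10], [1, 3]] = [[-56489, -189150], [18915, 63306]].

[[-56489, -189150], [18915, 63306]]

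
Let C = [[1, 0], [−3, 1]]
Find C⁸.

C = I + N where N = [[0, 0], [−3, 0]] is strictly lower-triangular, so N² = 0.
(I + N)⁸ = I + 8·N = [[1, 0], [−24, 1]].

[[1, 0], [−24, 1]]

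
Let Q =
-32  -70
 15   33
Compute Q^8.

tr Q = 1 and det Q = -6, so the characteristic polynomial is λ² − (1)λ + (-6) with roots 3 and -2.
Eigenvectors give P = [[-2, 7], [1, -3]] with P⁻¹ = [[3, 7], [1, 2]], and Q = P·diag(3, -2)·P⁻¹.
Then Q^8 = P·diag(6561, 256)·P⁻¹ = [[-13122, 1792], [6561, -768]] · [[3, 7], [1, 2]] = [[-37574, -88270], [18915, 44391]].

[[-37574, -88270], [18915, 44391]]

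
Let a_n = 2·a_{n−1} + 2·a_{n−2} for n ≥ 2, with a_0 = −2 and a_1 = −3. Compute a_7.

With companion matrix T = [[2, 2], [1, 0]], [a_n, a_{n−1}]ᵀ = T·[a_{n−1}, a_{n−2}]ᵀ, so [a_7, a_6]ᵀ = T⁶·[a_1, a_0]ᵀ.
T⁶ = [[328, 240], [120, 88]], giving [a_7, a_6]ᵀ = [[−1464], [−536]].

−1464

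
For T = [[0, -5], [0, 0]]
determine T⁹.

T is strictly triangular, hence nilpotent: T² = 0, so T⁹ = 0.

[[0, 0], [0, 0]]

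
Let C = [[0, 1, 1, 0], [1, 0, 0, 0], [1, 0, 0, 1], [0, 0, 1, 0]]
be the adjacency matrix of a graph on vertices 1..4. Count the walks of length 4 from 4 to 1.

The number of length-4 walks from vertex 4 to vertex 1 is entry (4,1) of C⁴, where C is the adjacency matrix.
C² = [[2, 0, 0, 1], [0, 1, 1, 0], [0, 1, 2, 0], [1, 0, 0, 1]]
C³ = [[0, 2, 3, 0], [2, 0, 0, 1], [3, 0, 0, 2], [0, 1, 2, 0]]
C⁴ = [[5, 0, 0, 3], [0, 2, 3, 0], [0, 3, 5, 0], [3, 0, 0, 2]]

3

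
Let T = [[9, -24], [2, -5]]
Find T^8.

[[26241, -78720], [6560, -19679]]

tr T = 4 and det T = 3, so the characteristic polynomial is λ² − (4)λ + (3) with roots 3 and 1.
Eigenvectors give P = [[4, -3], [1, -1]] with P⁻¹ = [[1, -3], [1, -4]], and T = P·diag(3, 1)·P⁻¹.
Then T^8 = P·diag(6561, 1)·P⁻¹ = [[26244, -3], [6561, -1]] · [[1, -3], [1, -4]] = [[26241, -78720], [6560, -19679]].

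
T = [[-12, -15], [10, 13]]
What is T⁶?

tr T = 1 and det T = -6, so the characteristic polynomial is λ² − (1)λ + (-6) with roots 3 and -2.
Eigenvectors give P = [[-1, 3], [1, -2]] with P⁻¹ = [[2, 3], [1, 1]], and T = P·diag(3, -2)·P⁻¹.
Then T⁶ = P·diag(729, 64)·P⁻¹ = [[-729, 192], [729, -128]] · [[2, 3], [1, 1]] = [[-1266, -1995], [1330, 2059]].

[[-1266, -1995], [1330, 2059]]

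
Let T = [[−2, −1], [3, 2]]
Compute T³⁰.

T² = I (check: tr T = 0 and det T = −1), so T³⁰ = I since 30 is even.

[[1, 0], [0, 1]]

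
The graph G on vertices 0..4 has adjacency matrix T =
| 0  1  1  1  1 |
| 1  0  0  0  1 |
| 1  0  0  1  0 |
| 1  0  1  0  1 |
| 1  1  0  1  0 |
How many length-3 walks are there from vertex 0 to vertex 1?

6

The number of length-3 walks from vertex 0 to vertex 1 is entry (0,1) of T³, where T is the adjacency matrix.
T² = [[4, 1, 1, 2, 2], [1, 2, 1, 2, 1], [1, 1, 2, 1, 2], [2, 2, 1, 3, 1], [2, 1, 2, 1, 3]]
T³ = [[6, 6, 6, 7, 7], [6, 2, 3, 3, 5], [6, 3, 2, 5, 3], [7, 3, 5, 4, 7], [7, 5, 3, 7, 4]]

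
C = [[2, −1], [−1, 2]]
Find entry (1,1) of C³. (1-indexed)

14

C² = [[5, −4], [−4, 5]]
C³ = [[14, −13], [−13, 14]]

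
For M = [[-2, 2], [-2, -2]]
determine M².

[[0, -8], [8, 0]]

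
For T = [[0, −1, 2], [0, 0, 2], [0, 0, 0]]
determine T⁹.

[[0, 0, 0], [0, 0, 0], [0, 0, 0]]

T is strictly triangular, hence nilpotent: T³ = 0, so T⁹ = 0.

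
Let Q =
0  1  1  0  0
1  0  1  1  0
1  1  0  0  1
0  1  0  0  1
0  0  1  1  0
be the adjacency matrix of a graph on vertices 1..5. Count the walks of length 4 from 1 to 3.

The number of length-4 walks from vertex 1 to vertex 3 is entry (1,3) of Q⁴, where Q is the adjacency matrix.
Q² = [[2, 1, 1, 1, 1], [1, 3, 1, 0, 2], [1, 1, 3, 2, 0], [1, 0, 2, 2, 0], [1, 2, 0, 0, 2]]
Q³ = [[2, 4, 4, 2, 2], [4, 2, 6, 5, 1], [4, 6, 2, 1, 5], [2, 5, 1, 0, 4], [2, 1, 5, 4, 0]]
Q⁴ = [[8, 8, 8, 6, 6], [8, 15, 7, 3, 11], [8, 7, 15, 11, 3], [6, 3, 11, 9, 1], [6, 11, 3, 1, 9]]

8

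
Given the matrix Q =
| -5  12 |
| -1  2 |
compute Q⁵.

[[-125, 372], [-31, 92]]

tr Q = -3 and det Q = 2, so the characteristic polynomial is λ² − (-3)λ + (2) with roots -1 and -2.
Eigenvectors give P = [[-3, 4], [-1, 1]] with P⁻¹ = [[1, -4], [1, -3]], and Q = P·diag(-1, -2)·P⁻¹.
Then Q⁵ = P·diag(-1, -32)·P⁻¹ = [[3, -128], [1, -32]] · [[1, -4], [1, -3]] = [[-125, 372], [-31, 92]].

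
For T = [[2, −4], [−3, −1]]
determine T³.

[[44, −60], [−45, −1]]

T² = [[16, −4], [−3, 13]]
T³ = [[44, −60], [−45, −1]]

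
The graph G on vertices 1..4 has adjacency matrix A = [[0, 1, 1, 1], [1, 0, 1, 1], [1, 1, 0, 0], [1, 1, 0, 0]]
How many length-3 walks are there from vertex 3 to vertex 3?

The number of length-3 walks from vertex 3 to vertex 3 is entry (3,3) of A³, where A is the adjacency matrix.
A² = [[3, 2, 1, 1], [2, 3, 1, 1], [1, 1, 2, 2], [1, 1, 2, 2]]
A³ = [[4, 5, 5, 5], [5, 4, 5, 5], [5, 5, 2, 2], [5, 5, 2, 2]]

2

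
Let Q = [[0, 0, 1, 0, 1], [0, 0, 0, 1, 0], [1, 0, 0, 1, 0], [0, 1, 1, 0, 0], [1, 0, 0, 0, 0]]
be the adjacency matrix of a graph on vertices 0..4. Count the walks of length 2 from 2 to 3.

The number of length-2 walks from vertex 2 to vertex 3 is entry (2,3) of Q², where Q is the adjacency matrix.
Q² = [[2, 0, 0, 1, 0], [0, 1, 1, 0, 0], [0, 1, 2, 0, 1], [1, 0, 0, 2, 0], [0, 0, 1, 0, 1]]

0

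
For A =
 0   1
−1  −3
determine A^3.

A^2 = [[−1, −3], [3, 8]]
A^3 = [[3, 8], [−8, −21]]

[[3, 8], [−8, −21]]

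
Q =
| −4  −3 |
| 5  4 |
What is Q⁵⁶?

Q² = I (check: tr Q = 0 and det Q = −1), so Q⁵⁶ = I since 56 is even.

[[1, 0], [0, 1]]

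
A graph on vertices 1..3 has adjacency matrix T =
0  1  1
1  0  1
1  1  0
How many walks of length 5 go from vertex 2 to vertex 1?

11

The number of length-5 walks from vertex 2 to vertex 1 is entry (2,1) of T⁵, where T is the adjacency matrix.
T² = [[2, 1, 1], [1, 2, 1], [1, 1, 2]]
T³ = [[2, 3, 3], [3, 2, 3], [3, 3, 2]]
T⁴ = [[6, 5, 5], [5, 6, 5], [5, 5, 6]]
T⁵ = [[10, 11, 11], [11, 10, 11], [11, 11, 10]]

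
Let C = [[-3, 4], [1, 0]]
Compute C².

[[13, -12], [-3, 4]]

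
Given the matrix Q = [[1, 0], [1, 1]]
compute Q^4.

[[1, 0], [4, 1]]

Q = I + N where N = [[0, 0], [1, 0]] is strictly lower-triangular, so N^2 = 0.
(I + N)^4 = I + 4·N = [[1, 0], [4, 1]].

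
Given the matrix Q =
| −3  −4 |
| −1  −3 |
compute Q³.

[[−63, −124], [−31, −63]]

Q² = [[13, 24], [6, 13]]
Q³ = [[−63, −124], [−31, −63]]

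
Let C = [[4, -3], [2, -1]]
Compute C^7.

[[382, -381], [254, -253]]

tr C = 3 and det C = 2, so the characteristic polynomial is λ² − (3)λ + (2) with roots 2 and 1.
Eigenvectors give P = [[3, 1], [2, 1]] with P⁻¹ = [[1, -1], [-2, 3]], and C = P·diag(2, 1)·P⁻¹.
Then C^7 = P·diag(128, 1)·P⁻¹ = [[384, 1], [256, 1]] · [[1, -1], [-2, 3]] = [[382, -381], [254, -253]].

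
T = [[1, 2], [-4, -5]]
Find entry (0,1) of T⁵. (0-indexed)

242

tr T = -4 and det T = 3, so the characteristic polynomial is λ² − (-4)λ + (3) with roots -3 and -1.
Eigenvectors give P = [[1, 1], [-2, -1]] with P⁻¹ = [[-1, -1], [2, 1]], and T = P·diag(-3, -1)·P⁻¹.
Then T⁵ = P·diag(-243, -1)·P⁻¹ = [[-243, -1], [486, 1]] · [[-1, -1], [2, 1]] = [[241, 242], [-484, -485]].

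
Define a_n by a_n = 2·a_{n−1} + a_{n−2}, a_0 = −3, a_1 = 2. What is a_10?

With companion matrix Q = [[2, 1], [1, 0]], [a_n, a_{n−1}]ᵀ = Q·[a_{n−1}, a_{n−2}]ᵀ, so [a_10, a_9]ᵀ = Q⁹·[a_1, a_0]ᵀ.
Q⁹ = [[2378, 985], [985, 408]], giving [a_10, a_9]ᵀ = [[1801], [746]].

1801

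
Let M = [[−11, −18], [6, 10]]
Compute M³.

tr M = −1 and det M = −2, so the characteristic polynomial is λ² − (−1)λ + (−2) with roots −2 and 1.
Eigenvectors give P = [[−2, 3], [1, −2]] with P⁻¹ = [[−2, −3], [−1, −2]], and M = P·diag(−2, 1)·P⁻¹.
Then M³ = P·diag(−8, 1)·P⁻¹ = [[16, 3], [−8, −2]] · [[−2, −3], [−1, −2]] = [[−35, −54], [18, 28]].

[[−35, −54], [18, 28]]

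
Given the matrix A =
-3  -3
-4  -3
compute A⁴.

A² = [[21, 18], [24, 21]]
A³ = [[-135, -117], [-156, -135]]
A⁴ = [[873, 756], [1008, 873]]

[[873, 756], [1008, 873]]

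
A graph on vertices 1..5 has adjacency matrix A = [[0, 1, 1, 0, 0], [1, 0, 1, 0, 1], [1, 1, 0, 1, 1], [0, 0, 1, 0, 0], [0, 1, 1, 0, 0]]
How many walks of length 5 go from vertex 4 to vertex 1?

10

The number of length-5 walks from vertex 4 to vertex 1 is entry (4,1) of A⁵, where A is the adjacency matrix.
A² = [[2, 1, 1, 1, 2], [1, 3, 2, 1, 1], [1, 2, 4, 0, 1], [1, 1, 0, 1, 1], [2, 1, 1, 1, 2]]
A³ = [[2, 5, 6, 1, 2], [5, 4, 6, 2, 5], [6, 6, 4, 4, 6], [1, 2, 4, 0, 1], [2, 5, 6, 1, 2]]
A⁴ = [[11, 10, 10, 6, 11], [10, 16, 16, 6, 10], [10, 16, 22, 4, 10], [6, 6, 4, 4, 6], [11, 10, 10, 6, 11]]
A⁵ = [[20, 32, 38, 10, 20], [32, 36, 42, 16, 32], [38, 42, 40, 22, 38], [10, 16, 22, 4, 10], [20, 32, 38, 10, 20]]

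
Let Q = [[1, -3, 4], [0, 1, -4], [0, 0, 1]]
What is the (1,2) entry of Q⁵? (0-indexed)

Q = I + N where N = [[0, -3, 4], [0, 0, -4], [0, 0, 0]] is strictly upper-triangular, so N³ = 0.
(I + N)⁵ = I + 5·N + 10·N² = [[1, -15, 140], [0, 1, -20], [0, 0, 1]].

-20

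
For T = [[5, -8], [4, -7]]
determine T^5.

tr T = -2 and det T = -3, so the characteristic polynomial is λ² − (-2)λ + (-3) with roots 1 and -3.
Eigenvectors give P = [[2, -1], [1, -1]] with P⁻¹ = [[1, -1], [1, -2]], and T = P·diag(1, -3)·P⁻¹.
Then T^5 = P·diag(1, -243)·P⁻¹ = [[2, 243], [1, 243]] · [[1, -1], [1, -2]] = [[245, -488], [244, -487]].

[[245, -488], [244, -487]]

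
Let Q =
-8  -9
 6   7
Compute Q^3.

[[-26, -27], [18, 19]]

tr Q = -1 and det Q = -2, so the characteristic polynomial is λ² − (-1)λ + (-2) with roots 1 and -2.
Eigenvectors give P = [[1, -3], [-1, 2]] with P⁻¹ = [[-2, -3], [-1, -1]], and Q = P·diag(1, -2)·P⁻¹.
Then Q^3 = P·diag(1, -8)·P⁻¹ = [[1, 24], [-1, -16]] · [[-2, -3], [-1, -1]] = [[-26, -27], [18, 19]].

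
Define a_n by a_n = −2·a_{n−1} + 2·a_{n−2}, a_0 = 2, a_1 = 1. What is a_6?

56

With companion matrix T = [[−2, 2], [1, 0]], [a_n, a_{n−1}]ᵀ = T·[a_{n−1}, a_{n−2}]ᵀ, so [a_6, a_5]ᵀ = T⁵·[a_1, a_0]ᵀ.
T⁵ = [[−120, 88], [44, −32]], giving [a_6, a_5]ᵀ = [[56], [−20]].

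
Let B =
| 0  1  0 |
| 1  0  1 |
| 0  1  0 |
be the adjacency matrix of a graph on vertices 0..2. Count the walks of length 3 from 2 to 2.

The number of length-3 walks from vertex 2 to vertex 2 is entry (2,2) of B^3, where B is the adjacency matrix.
B^2 = [[1, 0, 1], [0, 2, 0], [1, 0, 1]]
B^3 = [[0, 2, 0], [2, 0, 2], [0, 2, 0]]

0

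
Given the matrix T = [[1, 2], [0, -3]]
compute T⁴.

T² = [[1, -4], [0, 9]]
T³ = [[1, 14], [0, -27]]
T⁴ = [[1, -40], [0, 81]]

[[1, -40], [0, 81]]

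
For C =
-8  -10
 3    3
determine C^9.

tr C = -5 and det C = 6, so the characteristic polynomial is λ² − (-5)λ + (6) with roots -2 and -3.
Eigenvectors give P = [[-5, -2], [3, 1]] with P⁻¹ = [[1, 2], [-3, -5]], and C = P·diag(-2, -3)·P⁻¹.
Then C^9 = P·diag(-512, -19683)·P⁻¹ = [[2560, 39366], [-1536, -19683]] · [[1, 2], [-3, -5]] = [[-115538, -191710], [57513, 95343]].

[[-115538, -191710], [57513, 95343]]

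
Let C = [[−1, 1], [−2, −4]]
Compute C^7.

tr C = −5 and det C = 6, so the characteristic polynomial is λ² − (−5)λ + (6) with roots −3 and −2.
Eigenvectors give P = [[−1, −1], [2, 1]] with P⁻¹ = [[1, 1], [−2, −1]], and C = P·diag(−3, −2)·P⁻¹.
Then C^7 = P·diag(−2187, −128)·P⁻¹ = [[2187, 128], [−4374, −128]] · [[1, 1], [−2, −1]] = [[1931, 2059], [−4118, −4246]].

[[1931, 2059], [−4118, −4246]]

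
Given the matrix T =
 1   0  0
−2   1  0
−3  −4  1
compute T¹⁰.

T = I + N where N = [[0, 0, 0], [−2, 0, 0], [−3, −4, 0]] is strictly lower-triangular, so N³ = 0.
(I + N)¹⁰ = I + 10·N + 45·N² = [[1, 0, 0], [−20, 1, 0], [330, −40, 1]].

[[1, 0, 0], [−20, 1, 0], [330, −40, 1]]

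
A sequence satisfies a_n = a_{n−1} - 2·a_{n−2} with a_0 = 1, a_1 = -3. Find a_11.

With companion matrix T = [[1, -2], [1, 0]], [a_n, a_{n−1}]ᵀ = T·[a_{n−1}, a_{n−2}]ᵀ, so [a_11, a_10]ᵀ = T¹⁰·[a_1, a_0]ᵀ.
T¹⁰ = [[23, 22], [-11, 34]], giving [a_11, a_10]ᵀ = [[-47], [67]].

-47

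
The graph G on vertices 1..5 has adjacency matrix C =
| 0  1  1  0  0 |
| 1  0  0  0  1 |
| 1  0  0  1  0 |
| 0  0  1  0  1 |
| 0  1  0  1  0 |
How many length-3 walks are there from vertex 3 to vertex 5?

The number of length-3 walks from vertex 3 to vertex 5 is entry (3,5) of C³, where C is the adjacency matrix.
C² = [[2, 0, 0, 1, 1], [0, 2, 1, 1, 0], [0, 1, 2, 0, 1], [1, 1, 0, 2, 0], [1, 0, 1, 0, 2]]
C³ = [[0, 3, 3, 1, 1], [3, 0, 1, 1, 3], [3, 1, 0, 3, 1], [1, 1, 3, 0, 3], [1, 3, 1, 3, 0]]

1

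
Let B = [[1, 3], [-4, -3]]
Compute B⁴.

B² = [[-11, -6], [8, -3]]
B³ = [[13, -15], [20, 33]]
B⁴ = [[73, 84], [-112, -39]]

[[73, 84], [-112, -39]]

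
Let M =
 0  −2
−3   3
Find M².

[[6, −6], [−9, 15]]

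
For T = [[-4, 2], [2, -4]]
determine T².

[[20, -16], [-16, 20]]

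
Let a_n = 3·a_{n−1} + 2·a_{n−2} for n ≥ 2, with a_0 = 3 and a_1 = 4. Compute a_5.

790

With companion matrix B = [[3, 2], [1, 0]], [a_n, a_{n−1}]ᵀ = B·[a_{n−1}, a_{n−2}]ᵀ, so [a_5, a_4]ᵀ = B⁴·[a_1, a_0]ᵀ.
B⁴ = [[139, 78], [39, 22]], giving [a_5, a_4]ᵀ = [[790], [222]].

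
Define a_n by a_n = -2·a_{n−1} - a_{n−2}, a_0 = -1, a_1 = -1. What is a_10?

19

With companion matrix Q = [[-2, -1], [1, 0]], [a_n, a_{n−1}]ᵀ = Q·[a_{n−1}, a_{n−2}]ᵀ, so [a_10, a_9]ᵀ = Q⁹·[a_1, a_0]ᵀ.
Q⁹ = [[-10, -9], [9, 8]], giving [a_10, a_9]ᵀ = [[19], [-17]].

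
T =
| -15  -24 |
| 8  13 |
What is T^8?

tr T = -2 and det T = -3, so the characteristic polynomial is λ² − (-2)λ + (-3) with roots 1 and -3.
Eigenvectors give P = [[3, -2], [-2, 1]] with P⁻¹ = [[-1, -2], [-2, -3]], and T = P·diag(1, -3)·P⁻¹.
Then T^8 = P·diag(1, 6561)·P⁻¹ = [[3, -13122], [-2, 6561]] · [[-1, -2], [-2, -3]] = [[26241, 39360], [-13120, -19679]].

[[26241, 39360], [-13120, -19679]]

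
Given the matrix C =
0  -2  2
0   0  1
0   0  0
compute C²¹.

[[0, 0, 0], [0, 0, 0], [0, 0, 0]]

C is strictly triangular, hence nilpotent: C³ = 0, so C²¹ = 0.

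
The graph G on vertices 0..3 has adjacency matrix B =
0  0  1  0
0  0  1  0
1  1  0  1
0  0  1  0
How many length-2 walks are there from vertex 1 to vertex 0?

The number of length-2 walks from vertex 1 to vertex 0 is entry (1,0) of B^2, where B is the adjacency matrix.
B^2 = [[1, 1, 0, 1], [1, 1, 0, 1], [0, 0, 3, 0], [1, 1, 0, 1]]

1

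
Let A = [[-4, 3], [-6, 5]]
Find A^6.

tr A = 1 and det A = -2, so the characteristic polynomial is λ² − (1)λ + (-2) with roots -1 and 2.
Eigenvectors give P = [[1, -1], [1, -2]] with P⁻¹ = [[2, -1], [1, -1]], and A = P·diag(-1, 2)·P⁻¹.
Then A^6 = P·diag(1, 64)·P⁻¹ = [[1, -64], [1, -128]] · [[2, -1], [1, -1]] = [[-62, 63], [-126, 127]].

[[-62, 63], [-126, 127]]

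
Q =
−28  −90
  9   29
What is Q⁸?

[[−2294, −7650], [765, 2551]]

tr Q = 1 and det Q = −2, so the characteristic polynomial is λ² − (1)λ + (−2) with roots 2 and −1.
Eigenvectors give P = [[−3, 10], [1, −3]] with P⁻¹ = [[3, 10], [1, 3]], and Q = P·diag(2, −1)·P⁻¹.
Then Q⁸ = P·diag(256, 1)·P⁻¹ = [[−768, 10], [256, −3]] · [[3, 10], [1, 3]] = [[−2294, −7650], [765, 2551]].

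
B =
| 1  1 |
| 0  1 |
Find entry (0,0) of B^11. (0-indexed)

B = I + N where N = [[0, 1], [0, 0]] is strictly upper-triangular, so N^2 = 0.
(I + N)^11 = I + 11·N = [[1, 11], [0, 1]].

1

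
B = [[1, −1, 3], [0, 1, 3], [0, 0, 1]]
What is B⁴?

B = I + N where N = [[0, −1, 3], [0, 0, 3], [0, 0, 0]] is strictly upper-triangular, so N³ = 0.
(I + N)⁴ = I + 4·N + 6·N² = [[1, −4, −6], [0, 1, 12], [0, 0, 1]].

[[1, −4, −6], [0, 1, 12], [0, 0, 1]]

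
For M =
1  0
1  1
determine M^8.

M = I + N where N = [[0, 0], [1, 0]] is strictly lower-triangular, so N^2 = 0.
(I + N)^8 = I + 8·N = [[1, 0], [8, 1]].

[[1, 0], [8, 1]]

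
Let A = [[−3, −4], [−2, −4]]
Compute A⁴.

A² = [[17, 28], [14, 24]]
A³ = [[−107, −180], [−90, −152]]
A⁴ = [[681, 1148], [574, 968]]

[[681, 1148], [574, 968]]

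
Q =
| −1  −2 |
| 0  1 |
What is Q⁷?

[[−1, −2], [0, 1]]

Q² = I (check: tr Q = 0 and det Q = −1), so Q⁷ = Q since 7 is odd.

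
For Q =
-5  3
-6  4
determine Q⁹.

tr Q = -1 and det Q = -2, so the characteristic polynomial is λ² − (-1)λ + (-2) with roots -2 and 1.
Eigenvectors give P = [[1, 1], [1, 2]] with P⁻¹ = [[2, -1], [-1, 1]], and Q = P·diag(-2, 1)·P⁻¹.
Then Q⁹ = P·diag(-512, 1)·P⁻¹ = [[-512, 1], [-512, 2]] · [[2, -1], [-1, 1]] = [[-1025, 513], [-1026, 514]].

[[-1025, 513], [-1026, 514]]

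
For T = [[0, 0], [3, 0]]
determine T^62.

[[0, 0], [0, 0]]

T is strictly triangular, hence nilpotent: T^2 = 0, so T^62 = 0.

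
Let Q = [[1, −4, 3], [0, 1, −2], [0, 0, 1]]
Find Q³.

Q = I + N where N = [[0, −4, 3], [0, 0, −2], [0, 0, 0]] is strictly upper-triangular, so N³ = 0.
(I + N)³ = I + 3·N + 3·N² = [[1, −12, 33], [0, 1, −6], [0, 0, 1]].

[[1, −12, 33], [0, 1, −6], [0, 0, 1]]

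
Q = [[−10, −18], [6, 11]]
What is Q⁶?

tr Q = 1 and det Q = −2, so the characteristic polynomial is λ² − (1)λ + (−2) with roots −1 and 2.
Eigenvectors give P = [[−2, 3], [1, −2]] with P⁻¹ = [[−2, −3], [−1, −2]], and Q = P·diag(−1, 2)·P⁻¹.
Then Q⁶ = P·diag(1, 64)·P⁻¹ = [[−2, 192], [1, −128]] · [[−2, −3], [−1, −2]] = [[−188, −378], [126, 253]].

[[−188, −378], [126, 253]]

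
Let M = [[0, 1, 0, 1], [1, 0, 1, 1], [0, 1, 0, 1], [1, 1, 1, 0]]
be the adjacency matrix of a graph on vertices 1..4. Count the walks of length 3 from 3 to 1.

The number of length-3 walks from vertex 3 to vertex 1 is entry (3,1) of M³, where M is the adjacency matrix.
M² = [[2, 1, 2, 1], [1, 3, 1, 2], [2, 1, 2, 1], [1, 2, 1, 3]]
M³ = [[2, 5, 2, 5], [5, 4, 5, 5], [2, 5, 2, 5], [5, 5, 5, 4]]

2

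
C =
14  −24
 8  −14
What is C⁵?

tr C = 0 and det C = −4, so the characteristic polynomial is λ² − (0)λ + (−4) with roots −2 and 2.
Eigenvectors give P = [[−3, 2], [−2, 1]] with P⁻¹ = [[1, −2], [2, −3]], and C = P·diag(−2, 2)·P⁻¹.
Then C⁵ = P·diag(−32, 32)·P⁻¹ = [[96, 64], [64, 32]] · [[1, −2], [2, −3]] = [[224, −384], [128, −224]].

[[224, −384], [128, −224]]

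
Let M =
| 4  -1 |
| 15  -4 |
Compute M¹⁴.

M² = I (check: tr M = 0 and det M = -1), so M¹⁴ = I since 14 is even.

[[1, 0], [0, 1]]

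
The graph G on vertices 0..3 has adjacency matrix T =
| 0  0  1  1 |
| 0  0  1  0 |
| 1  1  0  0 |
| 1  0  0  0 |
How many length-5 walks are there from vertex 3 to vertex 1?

3

The number of length-5 walks from vertex 3 to vertex 1 is entry (3,1) of T⁵, where T is the adjacency matrix.
T² = [[2, 1, 0, 0], [1, 1, 0, 0], [0, 0, 2, 1], [0, 0, 1, 1]]
T³ = [[0, 0, 3, 2], [0, 0, 2, 1], [3, 2, 0, 0], [2, 1, 0, 0]]
T⁴ = [[5, 3, 0, 0], [3, 2, 0, 0], [0, 0, 5, 3], [0, 0, 3, 2]]
T⁵ = [[0, 0, 8, 5], [0, 0, 5, 3], [8, 5, 0, 0], [5, 3, 0, 0]]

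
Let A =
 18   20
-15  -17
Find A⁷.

tr A = 1 and det A = -6, so the characteristic polynomial is λ² − (1)λ + (-6) with roots 3 and -2.
Eigenvectors give P = [[4, -1], [-3, 1]] with P⁻¹ = [[1, 1], [3, 4]], and A = P·diag(3, -2)·P⁻¹.
Then A⁷ = P·diag(2187, -128)·P⁻¹ = [[8748, 128], [-6561, -128]] · [[1, 1], [3, 4]] = [[9132, 9260], [-6945, -7073]].

[[9132, 9260], [-6945, -7073]]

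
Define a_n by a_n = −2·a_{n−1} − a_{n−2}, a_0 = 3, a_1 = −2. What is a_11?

8

With companion matrix C = [[−2, −1], [1, 0]], [a_n, a_{n−1}]ᵀ = C·[a_{n−1}, a_{n−2}]ᵀ, so [a_11, a_10]ᵀ = C¹⁰·[a_1, a_0]ᵀ.
C¹⁰ = [[11, 10], [−10, −9]], giving [a_11, a_10]ᵀ = [[8], [−7]].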